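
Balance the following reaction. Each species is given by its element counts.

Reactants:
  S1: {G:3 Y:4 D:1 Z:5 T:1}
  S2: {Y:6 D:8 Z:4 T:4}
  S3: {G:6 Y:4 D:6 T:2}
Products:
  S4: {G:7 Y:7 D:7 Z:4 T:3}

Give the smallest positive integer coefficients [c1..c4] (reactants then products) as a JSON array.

G: 4·3+1·0+5·6 = 42 | 6·7 = 42
Y: 4·4+1·6+5·4 = 42 | 6·7 = 42
D: 4·1+1·8+5·6 = 42 | 6·7 = 42
Z: 4·5+1·4+5·0 = 24 | 6·4 = 24
T: 4·1+1·4+5·2 = 18 | 6·3 = 18
gcd(4,1,5,6) = 1

Coefficients: [4, 1, 5, 6]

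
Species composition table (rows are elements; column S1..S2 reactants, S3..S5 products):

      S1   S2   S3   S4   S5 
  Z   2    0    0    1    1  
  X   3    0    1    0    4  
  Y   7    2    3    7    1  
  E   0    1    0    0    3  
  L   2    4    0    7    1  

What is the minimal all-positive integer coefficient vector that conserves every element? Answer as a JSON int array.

Z: 3·2+6·0 = 6 | 1·0+4·1+2·1 = 6
X: 3·3+6·0 = 9 | 1·1+4·0+2·4 = 9
Y: 3·7+6·2 = 33 | 1·3+4·7+2·1 = 33
E: 3·0+6·1 = 6 | 1·0+4·0+2·3 = 6
L: 3·2+6·4 = 30 | 1·0+4·7+2·1 = 30
gcd(3,6,1,4,2) = 1

Coefficients: [3, 6, 1, 4, 2]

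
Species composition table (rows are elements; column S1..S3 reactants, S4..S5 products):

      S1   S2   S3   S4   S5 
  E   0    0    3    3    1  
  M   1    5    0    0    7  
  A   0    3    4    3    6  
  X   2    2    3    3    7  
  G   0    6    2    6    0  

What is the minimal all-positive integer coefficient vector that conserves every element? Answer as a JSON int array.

E: 6·0+3·0+6·3 = 18 | 5·3+3·1 = 18
M: 6·1+3·5+6·0 = 21 | 5·0+3·7 = 21
A: 6·0+3·3+6·4 = 33 | 5·3+3·6 = 33
X: 6·2+3·2+6·3 = 36 | 5·3+3·7 = 36
G: 6·0+3·6+6·2 = 30 | 5·6+3·0 = 30
gcd(6,3,6,5,3) = 1

Coefficients: [6, 3, 6, 5, 3]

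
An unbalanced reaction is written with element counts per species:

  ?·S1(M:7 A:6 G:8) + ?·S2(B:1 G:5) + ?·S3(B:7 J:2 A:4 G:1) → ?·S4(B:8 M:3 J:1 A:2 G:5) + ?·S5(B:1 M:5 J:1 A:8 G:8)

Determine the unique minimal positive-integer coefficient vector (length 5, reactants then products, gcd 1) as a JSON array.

Coefficients: [6, 3, 5, 4, 6]

B: 6·0+3·1+5·7 = 38 | 4·8+6·1 = 38
M: 6·7+3·0+5·0 = 42 | 4·3+6·5 = 42
J: 6·0+3·0+5·2 = 10 | 4·1+6·1 = 10
A: 6·6+3·0+5·4 = 56 | 4·2+6·8 = 56
G: 6·8+3·5+5·1 = 68 | 4·5+6·8 = 68
gcd(6,3,5,4,6) = 1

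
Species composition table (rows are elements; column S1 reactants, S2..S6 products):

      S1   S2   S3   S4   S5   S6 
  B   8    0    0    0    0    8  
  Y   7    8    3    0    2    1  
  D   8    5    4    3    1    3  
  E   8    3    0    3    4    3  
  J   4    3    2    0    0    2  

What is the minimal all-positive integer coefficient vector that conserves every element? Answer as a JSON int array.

B: 5·8 = 40 | 2·0+2·0+1·0+4·0+5·8 = 40
Y: 5·7 = 35 | 2·8+2·3+1·0+4·2+5·1 = 35
D: 5·8 = 40 | 2·5+2·4+1·3+4·1+5·3 = 40
E: 5·8 = 40 | 2·3+2·0+1·3+4·4+5·3 = 40
J: 5·4 = 20 | 2·3+2·2+1·0+4·0+5·2 = 20
gcd(5,2,2,1,4,5) = 1

Coefficients: [5, 2, 2, 1, 4, 5]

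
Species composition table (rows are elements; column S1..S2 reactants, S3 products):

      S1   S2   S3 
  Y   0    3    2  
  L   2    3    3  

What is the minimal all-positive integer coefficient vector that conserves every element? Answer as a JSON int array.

Coefficients: [3, 4, 6]

Y: 3·0+4·3 = 12 | 6·2 = 12
L: 3·2+4·3 = 18 | 6·3 = 18
gcd(3,4,6) = 1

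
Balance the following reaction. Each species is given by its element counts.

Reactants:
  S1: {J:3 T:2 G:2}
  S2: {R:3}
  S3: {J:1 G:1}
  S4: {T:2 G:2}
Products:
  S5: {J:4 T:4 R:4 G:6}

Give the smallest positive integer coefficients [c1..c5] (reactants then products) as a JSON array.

J: 2·3+4·0+6·1+4·0 = 12 | 3·4 = 12
T: 2·2+4·0+6·0+4·2 = 12 | 3·4 = 12
R: 2·0+4·3+6·0+4·0 = 12 | 3·4 = 12
G: 2·2+4·0+6·1+4·2 = 18 | 3·6 = 18
gcd(2,4,6,4,3) = 1

Coefficients: [2, 4, 6, 4, 3]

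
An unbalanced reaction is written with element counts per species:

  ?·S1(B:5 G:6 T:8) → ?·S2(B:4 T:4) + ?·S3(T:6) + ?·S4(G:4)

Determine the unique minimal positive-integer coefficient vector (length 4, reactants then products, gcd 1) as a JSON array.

Coefficients: [4, 5, 2, 6]

B: 4·5 = 20 | 5·4+2·0+6·0 = 20
G: 4·6 = 24 | 5·0+2·0+6·4 = 24
T: 4·8 = 32 | 5·4+2·6+6·0 = 32
gcd(4,5,2,6) = 1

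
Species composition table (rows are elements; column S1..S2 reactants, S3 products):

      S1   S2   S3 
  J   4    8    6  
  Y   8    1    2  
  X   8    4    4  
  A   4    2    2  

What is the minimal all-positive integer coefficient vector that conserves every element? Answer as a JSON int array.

J: 1·4+4·8 = 36 | 6·6 = 36
Y: 1·8+4·1 = 12 | 6·2 = 12
X: 1·8+4·4 = 24 | 6·4 = 24
A: 1·4+4·2 = 12 | 6·2 = 12
gcd(1,4,6) = 1

Coefficients: [1, 4, 6]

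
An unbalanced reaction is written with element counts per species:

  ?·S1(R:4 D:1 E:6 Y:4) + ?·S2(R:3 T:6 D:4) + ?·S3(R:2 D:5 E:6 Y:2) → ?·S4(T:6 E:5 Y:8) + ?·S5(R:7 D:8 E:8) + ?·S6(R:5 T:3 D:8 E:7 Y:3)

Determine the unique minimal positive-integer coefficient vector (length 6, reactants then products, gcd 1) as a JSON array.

Coefficients: [3, 3, 5, 2, 3, 2]

R: 3·4+3·3+5·2 = 31 | 2·0+3·7+2·5 = 31
T: 3·0+3·6+5·0 = 18 | 2·6+3·0+2·3 = 18
D: 3·1+3·4+5·5 = 40 | 2·0+3·8+2·8 = 40
E: 3·6+3·0+5·6 = 48 | 2·5+3·8+2·7 = 48
Y: 3·4+3·0+5·2 = 22 | 2·8+3·0+2·3 = 22
gcd(3,3,5,2,3,2) = 1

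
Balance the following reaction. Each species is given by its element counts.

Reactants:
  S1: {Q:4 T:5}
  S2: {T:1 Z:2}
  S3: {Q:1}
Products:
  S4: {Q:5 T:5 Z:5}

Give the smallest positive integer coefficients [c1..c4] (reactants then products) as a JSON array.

Coefficients: [1, 5, 6, 2]

Q: 1·4+5·0+6·1 = 10 | 2·5 = 10
T: 1·5+5·1+6·0 = 10 | 2·5 = 10
Z: 1·0+5·2+6·0 = 10 | 2·5 = 10
gcd(1,5,6,2) = 1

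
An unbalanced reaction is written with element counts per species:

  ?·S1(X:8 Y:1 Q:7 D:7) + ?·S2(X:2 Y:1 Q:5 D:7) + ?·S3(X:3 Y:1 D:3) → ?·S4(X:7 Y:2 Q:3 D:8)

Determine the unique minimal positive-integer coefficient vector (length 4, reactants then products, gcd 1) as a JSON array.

Coefficients: [1, 1, 6, 4]

X: 1·8+1·2+6·3 = 28 | 4·7 = 28
Y: 1·1+1·1+6·1 = 8 | 4·2 = 8
Q: 1·7+1·5+6·0 = 12 | 4·3 = 12
D: 1·7+1·7+6·3 = 32 | 4·8 = 32
gcd(1,1,6,4) = 1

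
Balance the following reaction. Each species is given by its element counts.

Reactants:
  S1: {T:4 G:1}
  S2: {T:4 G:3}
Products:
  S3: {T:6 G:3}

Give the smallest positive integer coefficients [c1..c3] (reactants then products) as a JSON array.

T: 3·4+3·4 = 24 | 4·6 = 24
G: 3·1+3·3 = 12 | 4·3 = 12
gcd(3,3,4) = 1

Coefficients: [3, 3, 4]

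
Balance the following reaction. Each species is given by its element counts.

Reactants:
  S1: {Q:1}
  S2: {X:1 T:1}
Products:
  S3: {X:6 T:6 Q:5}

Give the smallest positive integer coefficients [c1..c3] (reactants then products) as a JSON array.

X: 5·0+6·1 = 6 | 1·6 = 6
T: 5·0+6·1 = 6 | 1·6 = 6
Q: 5·1+6·0 = 5 | 1·5 = 5
gcd(5,6,1) = 1

Coefficients: [5, 6, 1]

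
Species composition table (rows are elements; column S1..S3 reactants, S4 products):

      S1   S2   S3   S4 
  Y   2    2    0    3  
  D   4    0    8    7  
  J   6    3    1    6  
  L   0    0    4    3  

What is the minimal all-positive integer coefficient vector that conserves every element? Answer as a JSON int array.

Coefficients: [1, 5, 3, 4]

Y: 1·2+5·2+3·0 = 12 | 4·3 = 12
D: 1·4+5·0+3·8 = 28 | 4·7 = 28
J: 1·6+5·3+3·1 = 24 | 4·6 = 24
L: 1·0+5·0+3·4 = 12 | 4·3 = 12
gcd(1,5,3,4) = 1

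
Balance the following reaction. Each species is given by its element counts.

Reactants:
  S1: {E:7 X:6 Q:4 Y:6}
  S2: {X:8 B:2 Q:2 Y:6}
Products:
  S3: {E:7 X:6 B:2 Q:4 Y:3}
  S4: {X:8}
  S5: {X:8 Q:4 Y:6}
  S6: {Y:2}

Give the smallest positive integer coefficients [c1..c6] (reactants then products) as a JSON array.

Coefficients: [2, 2, 2, 1, 1, 6]

E: 2·7+2·0 = 14 | 2·7+1·0+1·0+6·0 = 14
X: 2·6+2·8 = 28 | 2·6+1·8+1·8+6·0 = 28
B: 2·0+2·2 = 4 | 2·2+1·0+1·0+6·0 = 4
Q: 2·4+2·2 = 12 | 2·4+1·0+1·4+6·0 = 12
Y: 2·6+2·6 = 24 | 2·3+1·0+1·6+6·2 = 24
gcd(2,2,2,1,1,6) = 1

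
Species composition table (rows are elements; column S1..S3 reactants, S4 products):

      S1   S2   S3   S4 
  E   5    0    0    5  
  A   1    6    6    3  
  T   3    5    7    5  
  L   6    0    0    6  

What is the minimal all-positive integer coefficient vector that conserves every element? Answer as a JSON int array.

E: 6·5+1·0+1·0 = 30 | 6·5 = 30
A: 6·1+1·6+1·6 = 18 | 6·3 = 18
T: 6·3+1·5+1·7 = 30 | 6·5 = 30
L: 6·6+1·0+1·0 = 36 | 6·6 = 36
gcd(6,1,1,6) = 1

Coefficients: [6, 1, 1, 6]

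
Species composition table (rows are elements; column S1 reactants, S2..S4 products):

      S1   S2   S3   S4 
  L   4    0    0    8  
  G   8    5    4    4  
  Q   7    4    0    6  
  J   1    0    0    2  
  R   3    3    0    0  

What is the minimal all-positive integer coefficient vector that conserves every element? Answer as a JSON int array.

L: 4·4 = 16 | 4·0+1·0+2·8 = 16
G: 4·8 = 32 | 4·5+1·4+2·4 = 32
Q: 4·7 = 28 | 4·4+1·0+2·6 = 28
J: 4·1 = 4 | 4·0+1·0+2·2 = 4
R: 4·3 = 12 | 4·3+1·0+2·0 = 12
gcd(4,4,1,2) = 1

Coefficients: [4, 4, 1, 2]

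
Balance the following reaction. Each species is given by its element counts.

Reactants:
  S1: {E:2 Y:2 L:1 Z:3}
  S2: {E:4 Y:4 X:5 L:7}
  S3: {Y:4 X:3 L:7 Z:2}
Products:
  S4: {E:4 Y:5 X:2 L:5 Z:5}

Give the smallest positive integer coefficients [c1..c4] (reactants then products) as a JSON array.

E: 6·2+1·4+1·0 = 16 | 4·4 = 16
Y: 6·2+1·4+1·4 = 20 | 4·5 = 20
X: 6·0+1·5+1·3 = 8 | 4·2 = 8
L: 6·1+1·7+1·7 = 20 | 4·5 = 20
Z: 6·3+1·0+1·2 = 20 | 4·5 = 20
gcd(6,1,1,4) = 1

Coefficients: [6, 1, 1, 4]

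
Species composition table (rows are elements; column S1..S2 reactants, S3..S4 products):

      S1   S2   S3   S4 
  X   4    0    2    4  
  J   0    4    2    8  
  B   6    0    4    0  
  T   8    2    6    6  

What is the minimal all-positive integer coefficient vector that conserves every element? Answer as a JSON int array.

Coefficients: [4, 5, 6, 1]

X: 4·4+5·0 = 16 | 6·2+1·4 = 16
J: 4·0+5·4 = 20 | 6·2+1·8 = 20
B: 4·6+5·0 = 24 | 6·4+1·0 = 24
T: 4·8+5·2 = 42 | 6·6+1·6 = 42
gcd(4,5,6,1) = 1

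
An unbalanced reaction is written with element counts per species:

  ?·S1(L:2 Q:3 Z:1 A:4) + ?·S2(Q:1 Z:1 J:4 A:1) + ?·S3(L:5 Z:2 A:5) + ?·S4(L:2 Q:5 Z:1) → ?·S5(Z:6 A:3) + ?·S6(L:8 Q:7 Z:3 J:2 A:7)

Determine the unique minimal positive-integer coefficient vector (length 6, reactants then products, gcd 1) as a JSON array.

L: 3·2+3·0+6·5+6·2 = 48 | 1·0+6·8 = 48
Q: 3·3+3·1+6·0+6·5 = 42 | 1·0+6·7 = 42
Z: 3·1+3·1+6·2+6·1 = 24 | 1·6+6·3 = 24
J: 3·0+3·4+6·0+6·0 = 12 | 1·0+6·2 = 12
A: 3·4+3·1+6·5+6·0 = 45 | 1·3+6·7 = 45
gcd(3,3,6,6,1,6) = 1

Coefficients: [3, 3, 6, 6, 1, 6]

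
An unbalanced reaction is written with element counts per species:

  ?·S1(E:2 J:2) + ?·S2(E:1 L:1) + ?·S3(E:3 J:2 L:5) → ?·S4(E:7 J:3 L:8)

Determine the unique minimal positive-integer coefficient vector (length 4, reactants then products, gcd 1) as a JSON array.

Coefficients: [1, 6, 2, 2]

E: 1·2+6·1+2·3 = 14 | 2·7 = 14
J: 1·2+6·0+2·2 = 6 | 2·3 = 6
L: 1·0+6·1+2·5 = 16 | 2·8 = 16
gcd(1,6,2,2) = 1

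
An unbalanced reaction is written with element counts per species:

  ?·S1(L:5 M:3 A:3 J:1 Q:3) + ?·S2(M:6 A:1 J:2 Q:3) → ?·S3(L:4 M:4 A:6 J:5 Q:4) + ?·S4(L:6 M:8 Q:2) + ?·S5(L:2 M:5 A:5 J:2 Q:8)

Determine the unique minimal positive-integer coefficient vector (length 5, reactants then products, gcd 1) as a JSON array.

Coefficients: [6, 4, 2, 3, 2]

L: 6·5+4·0 = 30 | 2·4+3·6+2·2 = 30
M: 6·3+4·6 = 42 | 2·4+3·8+2·5 = 42
A: 6·3+4·1 = 22 | 2·6+3·0+2·5 = 22
J: 6·1+4·2 = 14 | 2·5+3·0+2·2 = 14
Q: 6·3+4·3 = 30 | 2·4+3·2+2·8 = 30
gcd(6,4,2,3,2) = 1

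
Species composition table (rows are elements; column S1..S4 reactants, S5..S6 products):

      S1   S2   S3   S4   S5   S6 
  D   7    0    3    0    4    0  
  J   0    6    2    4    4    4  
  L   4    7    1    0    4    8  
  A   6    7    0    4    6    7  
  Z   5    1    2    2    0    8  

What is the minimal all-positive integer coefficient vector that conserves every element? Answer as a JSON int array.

Coefficients: [3, 5, 1, 1, 6, 3]

D: 3·7+5·0+1·3+1·0 = 24 | 6·4+3·0 = 24
J: 3·0+5·6+1·2+1·4 = 36 | 6·4+3·4 = 36
L: 3·4+5·7+1·1+1·0 = 48 | 6·4+3·8 = 48
A: 3·6+5·7+1·0+1·4 = 57 | 6·6+3·7 = 57
Z: 3·5+5·1+1·2+1·2 = 24 | 6·0+3·8 = 24
gcd(3,5,1,1,6,3) = 1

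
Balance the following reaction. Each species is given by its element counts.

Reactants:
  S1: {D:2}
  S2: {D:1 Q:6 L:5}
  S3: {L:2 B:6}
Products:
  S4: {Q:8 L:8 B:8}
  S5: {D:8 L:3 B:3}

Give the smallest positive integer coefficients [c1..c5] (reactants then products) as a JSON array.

Coefficients: [6, 4, 5, 3, 2]

D: 6·2+4·1+5·0 = 16 | 3·0+2·8 = 16
Q: 6·0+4·6+5·0 = 24 | 3·8+2·0 = 24
L: 6·0+4·5+5·2 = 30 | 3·8+2·3 = 30
B: 6·0+4·0+5·6 = 30 | 3·8+2·3 = 30
gcd(6,4,5,3,2) = 1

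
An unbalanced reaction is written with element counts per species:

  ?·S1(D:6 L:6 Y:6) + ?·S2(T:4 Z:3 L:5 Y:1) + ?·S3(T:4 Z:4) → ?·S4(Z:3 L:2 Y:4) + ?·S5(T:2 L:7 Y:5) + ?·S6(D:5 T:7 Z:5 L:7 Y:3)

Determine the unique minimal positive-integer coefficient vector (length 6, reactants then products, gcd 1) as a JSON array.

D: 5·6+5·0+6·0 = 30 | 3·0+1·0+6·5 = 30
T: 5·0+5·4+6·4 = 44 | 3·0+1·2+6·7 = 44
Z: 5·0+5·3+6·4 = 39 | 3·3+1·0+6·5 = 39
L: 5·6+5·5+6·0 = 55 | 3·2+1·7+6·7 = 55
Y: 5·6+5·1+6·0 = 35 | 3·4+1·5+6·3 = 35
gcd(5,5,6,3,1,6) = 1

Coefficients: [5, 5, 6, 3, 1, 6]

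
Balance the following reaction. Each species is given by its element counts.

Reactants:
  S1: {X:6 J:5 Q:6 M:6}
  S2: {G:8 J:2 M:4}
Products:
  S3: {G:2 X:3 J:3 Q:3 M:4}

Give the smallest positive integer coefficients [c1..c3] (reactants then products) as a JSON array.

Coefficients: [2, 1, 4]

G: 2·0+1·8 = 8 | 4·2 = 8
X: 2·6+1·0 = 12 | 4·3 = 12
J: 2·5+1·2 = 12 | 4·3 = 12
Q: 2·6+1·0 = 12 | 4·3 = 12
M: 2·6+1·4 = 16 | 4·4 = 16
gcd(2,1,4) = 1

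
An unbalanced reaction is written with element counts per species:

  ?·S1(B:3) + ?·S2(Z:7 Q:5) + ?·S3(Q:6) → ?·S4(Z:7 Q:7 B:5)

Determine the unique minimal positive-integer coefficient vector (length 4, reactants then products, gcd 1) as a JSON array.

Coefficients: [5, 3, 1, 3]

Z: 5·0+3·7+1·0 = 21 | 3·7 = 21
Q: 5·0+3·5+1·6 = 21 | 3·7 = 21
B: 5·3+3·0+1·0 = 15 | 3·5 = 15
gcd(5,3,1,3) = 1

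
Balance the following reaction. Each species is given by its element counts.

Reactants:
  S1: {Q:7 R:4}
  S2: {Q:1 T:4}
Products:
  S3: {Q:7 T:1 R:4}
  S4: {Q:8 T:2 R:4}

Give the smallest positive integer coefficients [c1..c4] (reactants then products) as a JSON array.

Coefficients: [3, 1, 2, 1]

Q: 3·7+1·1 = 22 | 2·7+1·8 = 22
T: 3·0+1·4 = 4 | 2·1+1·2 = 4
R: 3·4+1·0 = 12 | 2·4+1·4 = 12
gcd(3,1,2,1) = 1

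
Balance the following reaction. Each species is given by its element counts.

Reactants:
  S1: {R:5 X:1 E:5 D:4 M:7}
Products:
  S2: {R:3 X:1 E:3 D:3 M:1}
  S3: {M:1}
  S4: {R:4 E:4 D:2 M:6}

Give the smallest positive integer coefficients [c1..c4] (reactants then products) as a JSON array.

Coefficients: [2, 2, 6, 1]

R: 2·5 = 10 | 2·3+6·0+1·4 = 10
X: 2·1 = 2 | 2·1+6·0+1·0 = 2
E: 2·5 = 10 | 2·3+6·0+1·4 = 10
D: 2·4 = 8 | 2·3+6·0+1·2 = 8
M: 2·7 = 14 | 2·1+6·1+1·6 = 14
gcd(2,2,6,1) = 1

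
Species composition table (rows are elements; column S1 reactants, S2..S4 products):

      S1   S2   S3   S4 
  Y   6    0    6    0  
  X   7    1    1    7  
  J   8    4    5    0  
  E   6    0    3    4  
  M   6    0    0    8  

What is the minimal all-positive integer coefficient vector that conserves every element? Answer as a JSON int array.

Y: 4·6 = 24 | 3·0+4·6+3·0 = 24
X: 4·7 = 28 | 3·1+4·1+3·7 = 28
J: 4·8 = 32 | 3·4+4·5+3·0 = 32
E: 4·6 = 24 | 3·0+4·3+3·4 = 24
M: 4·6 = 24 | 3·0+4·0+3·8 = 24
gcd(4,3,4,3) = 1

Coefficients: [4, 3, 4, 3]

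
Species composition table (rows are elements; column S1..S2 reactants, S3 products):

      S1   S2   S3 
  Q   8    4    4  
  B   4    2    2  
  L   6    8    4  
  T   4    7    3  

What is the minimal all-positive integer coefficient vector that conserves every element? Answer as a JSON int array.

Q: 2·8+1·4 = 20 | 5·4 = 20
B: 2·4+1·2 = 10 | 5·2 = 10
L: 2·6+1·8 = 20 | 5·4 = 20
T: 2·4+1·7 = 15 | 5·3 = 15
gcd(2,1,5) = 1

Coefficients: [2, 1, 5]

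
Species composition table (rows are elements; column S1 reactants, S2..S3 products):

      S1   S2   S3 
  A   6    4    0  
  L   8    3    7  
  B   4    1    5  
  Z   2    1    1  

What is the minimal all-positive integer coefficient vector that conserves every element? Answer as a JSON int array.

A: 2·6 = 12 | 3·4+1·0 = 12
L: 2·8 = 16 | 3·3+1·7 = 16
B: 2·4 = 8 | 3·1+1·5 = 8
Z: 2·2 = 4 | 3·1+1·1 = 4
gcd(2,3,1) = 1

Coefficients: [2, 3, 1]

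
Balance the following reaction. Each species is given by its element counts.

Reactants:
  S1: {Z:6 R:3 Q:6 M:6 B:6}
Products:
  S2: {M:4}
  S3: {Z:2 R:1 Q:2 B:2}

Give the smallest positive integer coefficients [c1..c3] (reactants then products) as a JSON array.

Coefficients: [2, 3, 6]

Z: 2·6 = 12 | 3·0+6·2 = 12
R: 2·3 = 6 | 3·0+6·1 = 6
Q: 2·6 = 12 | 3·0+6·2 = 12
M: 2·6 = 12 | 3·4+6·0 = 12
B: 2·6 = 12 | 3·0+6·2 = 12
gcd(2,3,6) = 1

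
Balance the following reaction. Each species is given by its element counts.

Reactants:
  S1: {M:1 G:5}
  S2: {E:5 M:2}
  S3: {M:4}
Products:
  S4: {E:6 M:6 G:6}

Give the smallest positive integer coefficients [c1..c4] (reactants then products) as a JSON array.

E: 6·0+6·5+3·0 = 30 | 5·6 = 30
M: 6·1+6·2+3·4 = 30 | 5·6 = 30
G: 6·5+6·0+3·0 = 30 | 5·6 = 30
gcd(6,6,3,5) = 1

Coefficients: [6, 6, 3, 5]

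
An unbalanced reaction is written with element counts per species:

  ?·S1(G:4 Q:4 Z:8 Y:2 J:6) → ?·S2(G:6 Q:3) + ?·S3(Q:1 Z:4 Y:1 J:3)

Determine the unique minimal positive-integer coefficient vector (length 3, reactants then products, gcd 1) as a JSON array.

Coefficients: [3, 2, 6]

G: 3·4 = 12 | 2·6+6·0 = 12
Q: 3·4 = 12 | 2·3+6·1 = 12
Z: 3·8 = 24 | 2·0+6·4 = 24
Y: 3·2 = 6 | 2·0+6·1 = 6
J: 3·6 = 18 | 2·0+6·3 = 18
gcd(3,2,6) = 1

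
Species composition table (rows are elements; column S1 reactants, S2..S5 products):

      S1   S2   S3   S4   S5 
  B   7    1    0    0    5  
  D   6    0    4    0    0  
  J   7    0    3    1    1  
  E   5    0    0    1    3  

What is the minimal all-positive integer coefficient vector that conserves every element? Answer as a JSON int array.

Coefficients: [4, 3, 6, 5, 5]

B: 4·7 = 28 | 3·1+6·0+5·0+5·5 = 28
D: 4·6 = 24 | 3·0+6·4+5·0+5·0 = 24
J: 4·7 = 28 | 3·0+6·3+5·1+5·1 = 28
E: 4·5 = 20 | 3·0+6·0+5·1+5·3 = 20
gcd(4,3,6,5,5) = 1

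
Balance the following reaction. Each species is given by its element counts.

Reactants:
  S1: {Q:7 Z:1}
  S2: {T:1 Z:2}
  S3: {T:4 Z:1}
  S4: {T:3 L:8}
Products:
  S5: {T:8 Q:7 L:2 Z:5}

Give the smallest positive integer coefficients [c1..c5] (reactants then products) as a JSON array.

T: 4·0+5·1+6·4+1·3 = 32 | 4·8 = 32
Q: 4·7+5·0+6·0+1·0 = 28 | 4·7 = 28
L: 4·0+5·0+6·0+1·8 = 8 | 4·2 = 8
Z: 4·1+5·2+6·1+1·0 = 20 | 4·5 = 20
gcd(4,5,6,1,4) = 1

Coefficients: [4, 5, 6, 1, 4]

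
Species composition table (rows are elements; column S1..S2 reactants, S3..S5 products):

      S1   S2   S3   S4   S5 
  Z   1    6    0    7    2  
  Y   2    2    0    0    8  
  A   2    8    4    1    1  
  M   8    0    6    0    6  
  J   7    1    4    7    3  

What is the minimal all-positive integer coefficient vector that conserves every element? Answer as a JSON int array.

Coefficients: [3, 1, 3, 1, 1]

Z: 3·1+1·6 = 9 | 3·0+1·7+1·2 = 9
Y: 3·2+1·2 = 8 | 3·0+1·0+1·8 = 8
A: 3·2+1·8 = 14 | 3·4+1·1+1·1 = 14
M: 3·8+1·0 = 24 | 3·6+1·0+1·6 = 24
J: 3·7+1·1 = 22 | 3·4+1·7+1·3 = 22
gcd(3,1,3,1,1) = 1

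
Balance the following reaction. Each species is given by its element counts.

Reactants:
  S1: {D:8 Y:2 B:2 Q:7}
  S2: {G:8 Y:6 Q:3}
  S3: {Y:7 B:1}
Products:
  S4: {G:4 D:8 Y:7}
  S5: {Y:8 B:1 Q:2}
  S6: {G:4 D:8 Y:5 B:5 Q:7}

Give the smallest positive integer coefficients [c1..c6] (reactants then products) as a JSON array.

G: 2·0+1·8+6·0 = 8 | 1·4+5·0+1·4 = 8
D: 2·8+1·0+6·0 = 16 | 1·8+5·0+1·8 = 16
Y: 2·2+1·6+6·7 = 52 | 1·7+5·8+1·5 = 52
B: 2·2+1·0+6·1 = 10 | 1·0+5·1+1·5 = 10
Q: 2·7+1·3+6·0 = 17 | 1·0+5·2+1·7 = 17
gcd(2,1,6,1,5,1) = 1

Coefficients: [2, 1, 6, 1, 5, 1]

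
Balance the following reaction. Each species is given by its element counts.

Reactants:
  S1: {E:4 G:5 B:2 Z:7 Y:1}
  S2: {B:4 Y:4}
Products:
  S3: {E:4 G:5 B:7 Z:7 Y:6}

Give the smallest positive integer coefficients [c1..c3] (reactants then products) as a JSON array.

Coefficients: [4, 5, 4]

E: 4·4+5·0 = 16 | 4·4 = 16
G: 4·5+5·0 = 20 | 4·5 = 20
B: 4·2+5·4 = 28 | 4·7 = 28
Z: 4·7+5·0 = 28 | 4·7 = 28
Y: 4·1+5·4 = 24 | 4·6 = 24
gcd(4,5,4) = 1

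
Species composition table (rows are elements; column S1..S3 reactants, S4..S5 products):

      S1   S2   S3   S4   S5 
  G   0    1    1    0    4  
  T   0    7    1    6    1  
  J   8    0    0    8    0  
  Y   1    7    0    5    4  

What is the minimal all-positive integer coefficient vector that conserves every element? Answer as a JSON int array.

G: 5·0+4·1+4·1 = 8 | 5·0+2·4 = 8
T: 5·0+4·7+4·1 = 32 | 5·6+2·1 = 32
J: 5·8+4·0+4·0 = 40 | 5·8+2·0 = 40
Y: 5·1+4·7+4·0 = 33 | 5·5+2·4 = 33
gcd(5,4,4,5,2) = 1

Coefficients: [5, 4, 4, 5, 2]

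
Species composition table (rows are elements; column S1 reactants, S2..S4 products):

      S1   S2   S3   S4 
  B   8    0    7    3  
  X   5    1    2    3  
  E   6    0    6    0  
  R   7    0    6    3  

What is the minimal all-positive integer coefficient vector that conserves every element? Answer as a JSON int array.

B: 3·8 = 24 | 6·0+3·7+1·3 = 24
X: 3·5 = 15 | 6·1+3·2+1·3 = 15
E: 3·6 = 18 | 6·0+3·6+1·0 = 18
R: 3·7 = 21 | 6·0+3·6+1·3 = 21
gcd(3,6,3,1) = 1

Coefficients: [3, 6, 3, 1]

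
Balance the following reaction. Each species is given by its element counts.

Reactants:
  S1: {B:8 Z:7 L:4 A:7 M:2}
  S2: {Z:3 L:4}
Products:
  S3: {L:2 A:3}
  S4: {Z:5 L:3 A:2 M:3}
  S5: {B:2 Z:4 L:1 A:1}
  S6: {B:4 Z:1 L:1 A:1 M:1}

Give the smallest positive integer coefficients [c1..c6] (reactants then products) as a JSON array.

Coefficients: [4, 2, 5, 1, 6, 5]

B: 4·8+2·0 = 32 | 5·0+1·0+6·2+5·4 = 32
Z: 4·7+2·3 = 34 | 5·0+1·5+6·4+5·1 = 34
L: 4·4+2·4 = 24 | 5·2+1·3+6·1+5·1 = 24
A: 4·7+2·0 = 28 | 5·3+1·2+6·1+5·1 = 28
M: 4·2+2·0 = 8 | 5·0+1·3+6·0+5·1 = 8
gcd(4,2,5,1,6,5) = 1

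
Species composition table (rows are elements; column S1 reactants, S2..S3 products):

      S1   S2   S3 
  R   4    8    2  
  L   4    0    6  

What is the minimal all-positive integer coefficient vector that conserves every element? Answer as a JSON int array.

R: 3·4 = 12 | 1·8+2·2 = 12
L: 3·4 = 12 | 1·0+2·6 = 12
gcd(3,1,2) = 1

Coefficients: [3, 1, 2]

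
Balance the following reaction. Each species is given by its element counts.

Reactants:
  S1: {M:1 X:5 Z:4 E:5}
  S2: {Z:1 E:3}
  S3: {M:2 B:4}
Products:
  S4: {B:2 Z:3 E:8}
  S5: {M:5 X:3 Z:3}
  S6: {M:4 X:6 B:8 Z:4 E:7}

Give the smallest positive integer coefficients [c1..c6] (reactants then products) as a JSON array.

Coefficients: [3, 5, 5, 2, 1, 2]

M: 3·1+5·0+5·2 = 13 | 2·0+1·5+2·4 = 13
X: 3·5+5·0+5·0 = 15 | 2·0+1·3+2·6 = 15
B: 3·0+5·0+5·4 = 20 | 2·2+1·0+2·8 = 20
Z: 3·4+5·1+5·0 = 17 | 2·3+1·3+2·4 = 17
E: 3·5+5·3+5·0 = 30 | 2·8+1·0+2·7 = 30
gcd(3,5,5,2,1,2) = 1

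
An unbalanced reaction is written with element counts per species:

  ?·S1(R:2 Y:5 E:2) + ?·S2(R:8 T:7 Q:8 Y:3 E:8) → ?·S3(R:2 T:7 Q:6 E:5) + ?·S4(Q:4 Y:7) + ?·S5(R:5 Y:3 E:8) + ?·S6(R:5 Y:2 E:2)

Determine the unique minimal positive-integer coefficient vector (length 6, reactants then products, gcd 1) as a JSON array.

R: 3·2+4·8 = 38 | 4·2+2·0+1·5+5·5 = 38
T: 3·0+4·7 = 28 | 4·7+2·0+1·0+5·0 = 28
Q: 3·0+4·8 = 32 | 4·6+2·4+1·0+5·0 = 32
Y: 3·5+4·3 = 27 | 4·0+2·7+1·3+5·2 = 27
E: 3·2+4·8 = 38 | 4·5+2·0+1·8+5·2 = 38
gcd(3,4,4,2,1,5) = 1

Coefficients: [3, 4, 4, 2, 1, 5]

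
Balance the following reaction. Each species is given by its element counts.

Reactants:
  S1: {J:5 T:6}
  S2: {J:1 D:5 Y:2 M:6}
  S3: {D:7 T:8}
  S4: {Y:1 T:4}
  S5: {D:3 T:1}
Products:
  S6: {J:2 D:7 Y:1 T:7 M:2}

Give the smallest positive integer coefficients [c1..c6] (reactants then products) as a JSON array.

Coefficients: [1, 1, 1, 1, 3, 3]

J: 1·5+1·1+1·0+1·0+3·0 = 6 | 3·2 = 6
D: 1·0+1·5+1·7+1·0+3·3 = 21 | 3·7 = 21
Y: 1·0+1·2+1·0+1·1+3·0 = 3 | 3·1 = 3
T: 1·6+1·0+1·8+1·4+3·1 = 21 | 3·7 = 21
M: 1·0+1·6+1·0+1·0+3·0 = 6 | 3·2 = 6
gcd(1,1,1,1,3,3) = 1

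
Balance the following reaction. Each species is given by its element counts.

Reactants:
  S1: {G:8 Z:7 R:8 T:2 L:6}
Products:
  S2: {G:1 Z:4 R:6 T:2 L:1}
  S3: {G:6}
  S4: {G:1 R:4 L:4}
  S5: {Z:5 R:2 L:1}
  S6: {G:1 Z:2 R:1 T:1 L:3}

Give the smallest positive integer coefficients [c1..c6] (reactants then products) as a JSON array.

G: 5·8 = 40 | 3·1+5·6+3·1+3·0+4·1 = 40
Z: 5·7 = 35 | 3·4+5·0+3·0+3·5+4·2 = 35
R: 5·8 = 40 | 3·6+5·0+3·4+3·2+4·1 = 40
T: 5·2 = 10 | 3·2+5·0+3·0+3·0+4·1 = 10
L: 5·6 = 30 | 3·1+5·0+3·4+3·1+4·3 = 30
gcd(5,3,5,3,3,4) = 1

Coefficients: [5, 3, 5, 3, 3, 4]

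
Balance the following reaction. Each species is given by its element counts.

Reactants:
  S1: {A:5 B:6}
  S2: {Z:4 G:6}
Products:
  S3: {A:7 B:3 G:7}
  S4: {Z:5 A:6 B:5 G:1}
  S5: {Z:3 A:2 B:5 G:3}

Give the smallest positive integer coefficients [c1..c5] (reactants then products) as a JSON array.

Coefficients: [6, 5, 2, 1, 5]

Z: 6·0+5·4 = 20 | 2·0+1·5+5·3 = 20
A: 6·5+5·0 = 30 | 2·7+1·6+5·2 = 30
B: 6·6+5·0 = 36 | 2·3+1·5+5·5 = 36
G: 6·0+5·6 = 30 | 2·7+1·1+5·3 = 30
gcd(6,5,2,1,5) = 1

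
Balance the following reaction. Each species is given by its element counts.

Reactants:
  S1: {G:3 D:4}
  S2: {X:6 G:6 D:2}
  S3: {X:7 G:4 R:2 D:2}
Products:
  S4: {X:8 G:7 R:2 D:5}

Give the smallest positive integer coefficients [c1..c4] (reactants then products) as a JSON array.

X: 4·0+1·6+6·7 = 48 | 6·8 = 48
G: 4·3+1·6+6·4 = 42 | 6·7 = 42
R: 4·0+1·0+6·2 = 12 | 6·2 = 12
D: 4·4+1·2+6·2 = 30 | 6·5 = 30
gcd(4,1,6,6) = 1

Coefficients: [4, 1, 6, 6]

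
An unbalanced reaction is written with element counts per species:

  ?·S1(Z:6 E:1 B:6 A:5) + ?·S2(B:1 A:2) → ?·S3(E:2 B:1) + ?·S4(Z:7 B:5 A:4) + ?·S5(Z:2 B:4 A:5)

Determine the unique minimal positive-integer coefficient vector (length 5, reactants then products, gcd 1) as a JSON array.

Z: 6·6+3·0 = 36 | 3·0+4·7+4·2 = 36
E: 6·1+3·0 = 6 | 3·2+4·0+4·0 = 6
B: 6·6+3·1 = 39 | 3·1+4·5+4·4 = 39
A: 6·5+3·2 = 36 | 3·0+4·4+4·5 = 36
gcd(6,3,3,4,4) = 1

Coefficients: [6, 3, 3, 4, 4]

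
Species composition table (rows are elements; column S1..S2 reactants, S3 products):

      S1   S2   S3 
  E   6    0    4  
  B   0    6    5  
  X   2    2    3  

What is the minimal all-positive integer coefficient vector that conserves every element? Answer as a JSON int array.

E: 4·6+5·0 = 24 | 6·4 = 24
B: 4·0+5·6 = 30 | 6·5 = 30
X: 4·2+5·2 = 18 | 6·3 = 18
gcd(4,5,6) = 1

Coefficients: [4, 5, 6]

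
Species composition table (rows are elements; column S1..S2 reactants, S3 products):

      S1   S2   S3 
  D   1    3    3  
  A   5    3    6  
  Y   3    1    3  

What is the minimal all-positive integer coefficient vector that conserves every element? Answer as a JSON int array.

Coefficients: [3, 3, 4]

D: 3·1+3·3 = 12 | 4·3 = 12
A: 3·5+3·3 = 24 | 4·6 = 24
Y: 3·3+3·1 = 12 | 4·3 = 12
gcd(3,3,4) = 1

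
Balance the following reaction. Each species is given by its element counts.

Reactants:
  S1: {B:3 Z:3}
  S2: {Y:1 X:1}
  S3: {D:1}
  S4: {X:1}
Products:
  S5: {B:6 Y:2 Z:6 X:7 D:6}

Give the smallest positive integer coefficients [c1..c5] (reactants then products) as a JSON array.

Coefficients: [2, 2, 6, 5, 1]

B: 2·3+2·0+6·0+5·0 = 6 | 1·6 = 6
Y: 2·0+2·1+6·0+5·0 = 2 | 1·2 = 2
Z: 2·3+2·0+6·0+5·0 = 6 | 1·6 = 6
X: 2·0+2·1+6·0+5·1 = 7 | 1·7 = 7
D: 2·0+2·0+6·1+5·0 = 6 | 1·6 = 6
gcd(2,2,6,5,1) = 1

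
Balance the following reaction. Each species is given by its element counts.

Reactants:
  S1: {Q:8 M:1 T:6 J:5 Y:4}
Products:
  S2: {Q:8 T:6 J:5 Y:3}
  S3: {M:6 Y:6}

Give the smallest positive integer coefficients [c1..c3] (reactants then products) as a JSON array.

Coefficients: [6, 6, 1]

Q: 6·8 = 48 | 6·8+1·0 = 48
M: 6·1 = 6 | 6·0+1·6 = 6
T: 6·6 = 36 | 6·6+1·0 = 36
J: 6·5 = 30 | 6·5+1·0 = 30
Y: 6·4 = 24 | 6·3+1·6 = 24
gcd(6,6,1) = 1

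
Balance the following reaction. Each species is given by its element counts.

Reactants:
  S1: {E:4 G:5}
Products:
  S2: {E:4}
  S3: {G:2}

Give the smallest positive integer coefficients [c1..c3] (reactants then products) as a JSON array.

Coefficients: [2, 2, 5]

E: 2·4 = 8 | 2·4+5·0 = 8
G: 2·5 = 10 | 2·0+5·2 = 10
gcd(2,2,5) = 1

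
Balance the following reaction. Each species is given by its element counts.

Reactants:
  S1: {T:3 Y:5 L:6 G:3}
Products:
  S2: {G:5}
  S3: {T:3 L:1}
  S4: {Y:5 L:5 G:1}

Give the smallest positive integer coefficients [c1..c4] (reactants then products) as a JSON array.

T: 5·3 = 15 | 2·0+5·3+5·0 = 15
Y: 5·5 = 25 | 2·0+5·0+5·5 = 25
L: 5·6 = 30 | 2·0+5·1+5·5 = 30
G: 5·3 = 15 | 2·5+5·0+5·1 = 15
gcd(5,2,5,5) = 1

Coefficients: [5, 2, 5, 5]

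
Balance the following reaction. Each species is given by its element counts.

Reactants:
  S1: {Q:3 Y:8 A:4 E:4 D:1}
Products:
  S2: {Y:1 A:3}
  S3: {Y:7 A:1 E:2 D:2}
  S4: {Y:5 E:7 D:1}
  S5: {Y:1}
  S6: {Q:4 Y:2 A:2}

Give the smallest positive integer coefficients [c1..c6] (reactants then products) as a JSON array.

Coefficients: [4, 3, 1, 2, 6, 3]

Q: 4·3 = 12 | 3·0+1·0+2·0+6·0+3·4 = 12
Y: 4·8 = 32 | 3·1+1·7+2·5+6·1+3·2 = 32
A: 4·4 = 16 | 3·3+1·1+2·0+6·0+3·2 = 16
E: 4·4 = 16 | 3·0+1·2+2·7+6·0+3·0 = 16
D: 4·1 = 4 | 3·0+1·2+2·1+6·0+3·0 = 4
gcd(4,3,1,2,6,3) = 1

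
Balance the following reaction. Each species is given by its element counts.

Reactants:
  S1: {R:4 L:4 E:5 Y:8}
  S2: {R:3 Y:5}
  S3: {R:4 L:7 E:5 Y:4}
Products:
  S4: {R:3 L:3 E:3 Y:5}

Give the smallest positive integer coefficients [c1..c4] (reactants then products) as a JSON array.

R: 2·4+1·3+1·4 = 15 | 5·3 = 15
L: 2·4+1·0+1·7 = 15 | 5·3 = 15
E: 2·5+1·0+1·5 = 15 | 5·3 = 15
Y: 2·8+1·5+1·4 = 25 | 5·5 = 25
gcd(2,1,1,5) = 1

Coefficients: [2, 1, 1, 5]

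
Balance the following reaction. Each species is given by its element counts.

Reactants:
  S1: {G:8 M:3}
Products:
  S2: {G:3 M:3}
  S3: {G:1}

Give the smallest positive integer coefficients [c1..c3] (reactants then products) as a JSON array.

G: 1·8 = 8 | 1·3+5·1 = 8
M: 1·3 = 3 | 1·3+5·0 = 3
gcd(1,1,5) = 1

Coefficients: [1, 1, 5]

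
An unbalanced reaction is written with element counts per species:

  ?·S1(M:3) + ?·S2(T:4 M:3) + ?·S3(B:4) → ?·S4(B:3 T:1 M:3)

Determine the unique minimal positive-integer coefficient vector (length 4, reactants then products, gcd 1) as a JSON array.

B: 3·0+1·0+3·4 = 12 | 4·3 = 12
T: 3·0+1·4+3·0 = 4 | 4·1 = 4
M: 3·3+1·3+3·0 = 12 | 4·3 = 12
gcd(3,1,3,4) = 1

Coefficients: [3, 1, 3, 4]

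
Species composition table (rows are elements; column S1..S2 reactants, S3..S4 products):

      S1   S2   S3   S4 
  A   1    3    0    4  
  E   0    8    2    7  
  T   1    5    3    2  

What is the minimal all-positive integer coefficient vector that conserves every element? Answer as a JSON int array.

A: 1·1+5·3 = 16 | 6·0+4·4 = 16
E: 1·0+5·8 = 40 | 6·2+4·7 = 40
T: 1·1+5·5 = 26 | 6·3+4·2 = 26
gcd(1,5,6,4) = 1

Coefficients: [1, 5, 6, 4]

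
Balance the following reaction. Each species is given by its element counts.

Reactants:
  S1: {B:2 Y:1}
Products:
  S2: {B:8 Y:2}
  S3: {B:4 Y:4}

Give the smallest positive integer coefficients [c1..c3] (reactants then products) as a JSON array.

Coefficients: [6, 1, 1]

B: 6·2 = 12 | 1·8+1·4 = 12
Y: 6·1 = 6 | 1·2+1·4 = 6
gcd(6,1,1) = 1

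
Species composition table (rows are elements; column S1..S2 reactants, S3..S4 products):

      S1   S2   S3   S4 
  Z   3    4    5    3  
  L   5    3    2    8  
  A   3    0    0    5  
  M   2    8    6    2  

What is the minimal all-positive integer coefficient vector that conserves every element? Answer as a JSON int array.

Coefficients: [5, 1, 2, 3]

Z: 5·3+1·4 = 19 | 2·5+3·3 = 19
L: 5·5+1·3 = 28 | 2·2+3·8 = 28
A: 5·3+1·0 = 15 | 2·0+3·5 = 15
M: 5·2+1·8 = 18 | 2·6+3·2 = 18
gcd(5,1,2,3) = 1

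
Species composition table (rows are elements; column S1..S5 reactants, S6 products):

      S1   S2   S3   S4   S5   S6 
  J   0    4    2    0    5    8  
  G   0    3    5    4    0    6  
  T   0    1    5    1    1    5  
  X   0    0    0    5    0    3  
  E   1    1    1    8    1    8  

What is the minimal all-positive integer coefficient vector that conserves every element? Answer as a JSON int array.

Coefficients: [6, 1, 3, 3, 6, 5]

J: 6·0+1·4+3·2+3·0+6·5 = 40 | 5·8 = 40
G: 6·0+1·3+3·5+3·4+6·0 = 30 | 5·6 = 30
T: 6·0+1·1+3·5+3·1+6·1 = 25 | 5·5 = 25
X: 6·0+1·0+3·0+3·5+6·0 = 15 | 5·3 = 15
E: 6·1+1·1+3·1+3·8+6·1 = 40 | 5·8 = 40
gcd(6,1,3,3,6,5) = 1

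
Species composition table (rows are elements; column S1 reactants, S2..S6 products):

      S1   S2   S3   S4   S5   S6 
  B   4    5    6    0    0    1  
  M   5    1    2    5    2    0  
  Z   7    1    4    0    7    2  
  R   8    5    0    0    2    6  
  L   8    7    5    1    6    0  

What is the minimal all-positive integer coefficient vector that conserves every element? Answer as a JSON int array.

Coefficients: [5, 2, 1, 3, 3, 4]

B: 5·4 = 20 | 2·5+1·6+3·0+3·0+4·1 = 20
M: 5·5 = 25 | 2·1+1·2+3·5+3·2+4·0 = 25
Z: 5·7 = 35 | 2·1+1·4+3·0+3·7+4·2 = 35
R: 5·8 = 40 | 2·5+1·0+3·0+3·2+4·6 = 40
L: 5·8 = 40 | 2·7+1·5+3·1+3·6+4·0 = 40
gcd(5,2,1,3,3,4) = 1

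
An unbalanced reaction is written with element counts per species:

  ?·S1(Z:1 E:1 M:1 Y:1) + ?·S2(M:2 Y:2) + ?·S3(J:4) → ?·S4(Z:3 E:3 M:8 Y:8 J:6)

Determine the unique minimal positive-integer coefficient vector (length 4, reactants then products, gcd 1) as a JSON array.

Coefficients: [6, 5, 3, 2]

Z: 6·1+5·0+3·0 = 6 | 2·3 = 6
E: 6·1+5·0+3·0 = 6 | 2·3 = 6
M: 6·1+5·2+3·0 = 16 | 2·8 = 16
Y: 6·1+5·2+3·0 = 16 | 2·8 = 16
J: 6·0+5·0+3·4 = 12 | 2·6 = 12
gcd(6,5,3,2) = 1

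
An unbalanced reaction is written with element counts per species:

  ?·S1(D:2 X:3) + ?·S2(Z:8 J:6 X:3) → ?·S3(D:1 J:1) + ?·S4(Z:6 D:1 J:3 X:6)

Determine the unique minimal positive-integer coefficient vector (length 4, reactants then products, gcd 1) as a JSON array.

Z: 5·0+3·8 = 24 | 6·0+4·6 = 24
D: 5·2+3·0 = 10 | 6·1+4·1 = 10
J: 5·0+3·6 = 18 | 6·1+4·3 = 18
X: 5·3+3·3 = 24 | 6·0+4·6 = 24
gcd(5,3,6,4) = 1

Coefficients: [5, 3, 6, 4]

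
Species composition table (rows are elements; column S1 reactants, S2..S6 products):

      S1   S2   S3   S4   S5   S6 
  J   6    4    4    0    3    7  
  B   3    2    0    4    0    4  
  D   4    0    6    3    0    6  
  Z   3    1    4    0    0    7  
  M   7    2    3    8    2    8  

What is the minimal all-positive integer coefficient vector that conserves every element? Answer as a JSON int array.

J: 6·6 = 36 | 3·4+2·4+2·0+3·3+1·7 = 36
B: 6·3 = 18 | 3·2+2·0+2·4+3·0+1·4 = 18
D: 6·4 = 24 | 3·0+2·6+2·3+3·0+1·6 = 24
Z: 6·3 = 18 | 3·1+2·4+2·0+3·0+1·7 = 18
M: 6·7 = 42 | 3·2+2·3+2·8+3·2+1·8 = 42
gcd(6,3,2,2,3,1) = 1

Coefficients: [6, 3, 2, 2, 3, 1]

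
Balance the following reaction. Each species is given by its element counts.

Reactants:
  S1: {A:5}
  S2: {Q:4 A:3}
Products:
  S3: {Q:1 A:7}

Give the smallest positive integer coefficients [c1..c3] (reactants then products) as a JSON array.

Coefficients: [5, 1, 4]

Q: 5·0+1·4 = 4 | 4·1 = 4
A: 5·5+1·3 = 28 | 4·7 = 28
gcd(5,1,4) = 1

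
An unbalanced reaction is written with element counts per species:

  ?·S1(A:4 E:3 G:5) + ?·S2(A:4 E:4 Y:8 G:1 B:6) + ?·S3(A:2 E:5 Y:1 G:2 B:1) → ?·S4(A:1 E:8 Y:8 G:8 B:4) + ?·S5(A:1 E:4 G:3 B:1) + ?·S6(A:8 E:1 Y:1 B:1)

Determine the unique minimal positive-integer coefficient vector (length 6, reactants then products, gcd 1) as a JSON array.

A: 4·4+2·4+3·2 = 30 | 2·1+4·1+3·8 = 30
E: 4·3+2·4+3·5 = 35 | 2·8+4·4+3·1 = 35
Y: 4·0+2·8+3·1 = 19 | 2·8+4·0+3·1 = 19
G: 4·5+2·1+3·2 = 28 | 2·8+4·3+3·0 = 28
B: 4·0+2·6+3·1 = 15 | 2·4+4·1+3·1 = 15
gcd(4,2,3,2,4,3) = 1

Coefficients: [4, 2, 3, 2, 4, 3]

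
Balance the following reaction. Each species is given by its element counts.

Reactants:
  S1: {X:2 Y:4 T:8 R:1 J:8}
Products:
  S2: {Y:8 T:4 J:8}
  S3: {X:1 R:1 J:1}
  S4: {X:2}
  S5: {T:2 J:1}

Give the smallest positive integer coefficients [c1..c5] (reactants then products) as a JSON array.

Coefficients: [2, 1, 2, 1, 6]

X: 2·2 = 4 | 1·0+2·1+1·2+6·0 = 4
Y: 2·4 = 8 | 1·8+2·0+1·0+6·0 = 8
T: 2·8 = 16 | 1·4+2·0+1·0+6·2 = 16
R: 2·1 = 2 | 1·0+2·1+1·0+6·0 = 2
J: 2·8 = 16 | 1·8+2·1+1·0+6·1 = 16
gcd(2,1,2,1,6) = 1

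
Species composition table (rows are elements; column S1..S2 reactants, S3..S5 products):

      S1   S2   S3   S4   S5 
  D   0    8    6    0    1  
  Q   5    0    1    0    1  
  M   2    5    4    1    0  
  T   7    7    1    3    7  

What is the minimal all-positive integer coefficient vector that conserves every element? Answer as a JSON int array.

D: 2·0+5·8 = 40 | 6·6+5·0+4·1 = 40
Q: 2·5+5·0 = 10 | 6·1+5·0+4·1 = 10
M: 2·2+5·5 = 29 | 6·4+5·1+4·0 = 29
T: 2·7+5·7 = 49 | 6·1+5·3+4·7 = 49
gcd(2,5,6,5,4) = 1

Coefficients: [2, 5, 6, 5, 4]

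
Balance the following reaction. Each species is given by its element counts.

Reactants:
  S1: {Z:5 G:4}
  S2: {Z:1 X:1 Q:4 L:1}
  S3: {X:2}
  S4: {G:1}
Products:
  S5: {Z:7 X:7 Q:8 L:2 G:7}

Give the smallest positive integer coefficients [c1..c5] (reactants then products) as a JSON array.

Coefficients: [2, 4, 5, 6, 2]

Z: 2·5+4·1+5·0+6·0 = 14 | 2·7 = 14
X: 2·0+4·1+5·2+6·0 = 14 | 2·7 = 14
Q: 2·0+4·4+5·0+6·0 = 16 | 2·8 = 16
L: 2·0+4·1+5·0+6·0 = 4 | 2·2 = 4
G: 2·4+4·0+5·0+6·1 = 14 | 2·7 = 14
gcd(2,4,5,6,2) = 1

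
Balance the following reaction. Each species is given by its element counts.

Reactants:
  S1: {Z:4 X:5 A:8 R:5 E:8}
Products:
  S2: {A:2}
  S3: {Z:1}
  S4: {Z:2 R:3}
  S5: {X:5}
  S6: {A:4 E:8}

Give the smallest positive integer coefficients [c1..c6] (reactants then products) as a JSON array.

Z: 3·4 = 12 | 6·0+2·1+5·2+3·0+3·0 = 12
X: 3·5 = 15 | 6·0+2·0+5·0+3·5+3·0 = 15
A: 3·8 = 24 | 6·2+2·0+5·0+3·0+3·4 = 24
R: 3·5 = 15 | 6·0+2·0+5·3+3·0+3·0 = 15
E: 3·8 = 24 | 6·0+2·0+5·0+3·0+3·8 = 24
gcd(3,6,2,5,3,3) = 1

Coefficients: [3, 6, 2, 5, 3, 3]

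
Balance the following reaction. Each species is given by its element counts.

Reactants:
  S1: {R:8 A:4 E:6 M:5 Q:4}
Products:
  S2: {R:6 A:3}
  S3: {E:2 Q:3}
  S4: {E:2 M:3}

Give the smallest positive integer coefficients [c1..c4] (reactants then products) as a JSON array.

Coefficients: [3, 4, 4, 5]

R: 3·8 = 24 | 4·6+4·0+5·0 = 24
A: 3·4 = 12 | 4·3+4·0+5·0 = 12
E: 3·6 = 18 | 4·0+4·2+5·2 = 18
M: 3·5 = 15 | 4·0+4·0+5·3 = 15
Q: 3·4 = 12 | 4·0+4·3+5·0 = 12
gcd(3,4,4,5) = 1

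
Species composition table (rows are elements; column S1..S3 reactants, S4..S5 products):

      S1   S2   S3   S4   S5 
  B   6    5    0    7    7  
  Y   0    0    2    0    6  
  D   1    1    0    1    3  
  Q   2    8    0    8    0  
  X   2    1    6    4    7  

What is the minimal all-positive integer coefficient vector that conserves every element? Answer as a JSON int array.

Coefficients: [4, 5, 3, 6, 1]

B: 4·6+5·5+3·0 = 49 | 6·7+1·7 = 49
Y: 4·0+5·0+3·2 = 6 | 6·0+1·6 = 6
D: 4·1+5·1+3·0 = 9 | 6·1+1·3 = 9
Q: 4·2+5·8+3·0 = 48 | 6·8+1·0 = 48
X: 4·2+5·1+3·6 = 31 | 6·4+1·7 = 31
gcd(4,5,3,6,1) = 1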